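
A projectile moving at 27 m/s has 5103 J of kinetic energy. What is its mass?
m = 2·KE/v² = 2·5103/(27)² = 14.0 kg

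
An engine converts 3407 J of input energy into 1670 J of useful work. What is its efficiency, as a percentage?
η = W_out/W_in = 1670/3407 = 49.02%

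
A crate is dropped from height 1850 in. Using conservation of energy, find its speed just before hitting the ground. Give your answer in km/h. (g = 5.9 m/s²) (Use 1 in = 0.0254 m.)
Convert to SI: h = 46.99 m
mgh = ½mv² ⇒ v = √(2gh) = √(2·5.9·46.99) = 23.5474 m/s = 84.77 km/h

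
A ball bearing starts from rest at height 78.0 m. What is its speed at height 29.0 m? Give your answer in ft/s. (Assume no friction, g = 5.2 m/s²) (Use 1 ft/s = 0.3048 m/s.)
mgh₁ = mgh₂ + ½mv² ⇒ v = √(2g(h₁−h₂)) = √(2·5.2·49.0) = 22.5743 m/s = 74.06 ft/s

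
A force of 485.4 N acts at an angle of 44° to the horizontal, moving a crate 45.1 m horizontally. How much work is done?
W = F·d·cosθ = (485.4)(45.1)cos(44°) = 15750 J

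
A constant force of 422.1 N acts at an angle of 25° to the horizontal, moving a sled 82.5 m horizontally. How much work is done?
W = F·d·cosθ = (422.1)(82.5)cos(25°) = 31560 J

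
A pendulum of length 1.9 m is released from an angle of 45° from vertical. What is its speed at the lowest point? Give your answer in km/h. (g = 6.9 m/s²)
h = L(1 − cosθ) = 1.9(1 − cos45°) = 0.556497 m
v = √(2gh) = √(2·6.9·0.556497) = 2.77122 m/s = 9.976 km/h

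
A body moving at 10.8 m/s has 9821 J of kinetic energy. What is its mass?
m = 2·KE/v² = 2·9821/(10.8)² = 168.4 kg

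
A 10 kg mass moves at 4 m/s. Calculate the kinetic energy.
KE = ½mv² = ½(10)(4)² = 80.0 J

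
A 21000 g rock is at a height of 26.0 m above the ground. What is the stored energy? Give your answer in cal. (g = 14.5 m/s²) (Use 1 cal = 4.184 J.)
Convert to SI: m = 21.0 kg, h = 26.0 m
PE = mgh = (21.0)(14.5)(26.0) = 7917.0 J = 1892 cal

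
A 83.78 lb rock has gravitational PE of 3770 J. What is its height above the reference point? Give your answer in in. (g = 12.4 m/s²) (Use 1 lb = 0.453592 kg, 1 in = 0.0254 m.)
Convert to SI: m = 38.0019 kg, PE = 3770.0 J
h = PE/(mg) = 3770.0/(38.0019·12.4) = 8.00044 m = 315.0 in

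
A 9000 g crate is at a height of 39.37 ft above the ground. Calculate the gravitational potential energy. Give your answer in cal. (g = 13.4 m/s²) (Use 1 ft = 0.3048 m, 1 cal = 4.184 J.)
Convert to SI: m = 9.0 kg, h = 12.0 m
PE = mgh = (9.0)(13.4)(12.0) = 1447.2 J = 345.9 cal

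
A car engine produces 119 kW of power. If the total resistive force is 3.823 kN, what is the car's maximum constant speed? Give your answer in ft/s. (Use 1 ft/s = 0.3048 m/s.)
Convert to SI: F = 3823.0 N
P = Fv ⇒ v = P/F = 119000 W/3823.0 N = 31.1274 m/s = 102.1 ft/s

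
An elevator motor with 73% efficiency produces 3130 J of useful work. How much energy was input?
W_in = W_out/η = 3130/0.73 = 4288 J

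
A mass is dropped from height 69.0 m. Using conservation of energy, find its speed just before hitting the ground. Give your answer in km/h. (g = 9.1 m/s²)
mgh = ½mv² ⇒ v = √(2gh) = √(2·9.1·69.0) = 35.4373 m/s = 127.6 km/h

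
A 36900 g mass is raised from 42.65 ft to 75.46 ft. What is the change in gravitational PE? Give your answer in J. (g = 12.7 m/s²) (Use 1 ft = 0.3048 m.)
Convert to SI: m = 36.9 kg, Δh = 10.0005 m
ΔPE = mgΔh = (36.9)(12.7)(10.0005) = 4687 J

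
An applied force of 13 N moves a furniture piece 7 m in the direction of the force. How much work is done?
W = F·d = (13)(7) = 91.0 J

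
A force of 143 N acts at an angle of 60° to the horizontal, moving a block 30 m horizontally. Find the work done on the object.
W = F·d·cosθ = (143)(30)cos(60°) = 2145 J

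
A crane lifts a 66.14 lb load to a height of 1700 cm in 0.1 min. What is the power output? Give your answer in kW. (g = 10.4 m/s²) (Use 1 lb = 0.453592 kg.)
Convert to SI: m = 30.0006 kg, h = 17.0 m, t = 6.0 s
P = mgh/t = (30.0006)(10.4)(17.0)/6.0 = 884.017 W = 0.884 kW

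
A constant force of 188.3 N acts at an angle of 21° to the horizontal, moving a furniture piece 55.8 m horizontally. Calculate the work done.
W = F·d·cosθ = (188.3)(55.8)cos(21°) = 9809 J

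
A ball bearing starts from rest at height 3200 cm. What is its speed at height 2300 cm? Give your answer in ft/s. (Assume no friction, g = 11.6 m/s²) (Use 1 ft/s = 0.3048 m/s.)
Convert to SI: h₁−h₂ = 9.0 m
mgh₁ = mgh₂ + ½mv² ⇒ v = √(2g(h₁−h₂)) = √(2·11.6·9.0) = 14.4499 m/s = 47.41 ft/s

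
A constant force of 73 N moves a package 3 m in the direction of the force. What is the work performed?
W = F·d = (73)(3) = 219.0 J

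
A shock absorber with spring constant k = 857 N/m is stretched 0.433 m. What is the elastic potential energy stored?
PE = ½kx² = ½(857)(0.433)² = 80.34 J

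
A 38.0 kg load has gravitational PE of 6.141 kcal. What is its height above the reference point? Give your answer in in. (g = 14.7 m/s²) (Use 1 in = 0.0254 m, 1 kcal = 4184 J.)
Convert to SI: m = 38.0 kg, PE = 25693.9 J
h = PE/(mg) = 25693.9/(38.0·14.7) = 45.997 m = 1811 in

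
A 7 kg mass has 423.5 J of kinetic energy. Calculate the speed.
v = √(2·KE/m) = √(2·423.5/7) = 11.0 m/s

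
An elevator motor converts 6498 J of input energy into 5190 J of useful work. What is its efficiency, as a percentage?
η = W_out/W_in = 5190/6498 = 79.87%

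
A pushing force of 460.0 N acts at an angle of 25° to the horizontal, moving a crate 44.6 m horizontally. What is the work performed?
W = F·d·cosθ = (460.0)(44.6)cos(25°) = 18590 J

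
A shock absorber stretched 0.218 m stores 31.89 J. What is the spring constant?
k = 2·PE/x² = 2·31.89/(0.218)² = 1342 N/m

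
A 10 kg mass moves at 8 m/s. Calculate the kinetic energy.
KE = ½mv² = ½(10)(8)² = 320.0 J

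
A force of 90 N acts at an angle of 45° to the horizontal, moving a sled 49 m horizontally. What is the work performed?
W = F·d·cosθ = (90)(49)cos(45°) = 3118 J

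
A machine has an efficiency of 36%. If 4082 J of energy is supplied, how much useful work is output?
W_out = η·W_in = 0.36·4082 = 1469.52 J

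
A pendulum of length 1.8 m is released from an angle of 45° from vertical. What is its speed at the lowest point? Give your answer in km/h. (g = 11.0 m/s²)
h = L(1 − cosθ) = 1.8(1 − cos45°) = 0.527208 m
v = √(2gh) = √(2·11.0·0.527208) = 3.40567 m/s = 12.26 km/h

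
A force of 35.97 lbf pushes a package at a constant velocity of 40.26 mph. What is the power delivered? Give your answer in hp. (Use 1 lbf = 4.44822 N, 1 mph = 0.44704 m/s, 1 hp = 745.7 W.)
Convert to SI: F = 160.002 N, v = 17.9978 m/s
P = Fv = (160.002)(17.9978) = 2879.7 W = 3.862 hp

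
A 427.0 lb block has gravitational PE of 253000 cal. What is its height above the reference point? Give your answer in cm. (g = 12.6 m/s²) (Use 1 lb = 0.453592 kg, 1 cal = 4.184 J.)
Convert to SI: m = 193.684 kg, PE = 1058550 J
h = PE/(mg) = 1058550/(193.684·12.6) = 433.759 m = 43380 cm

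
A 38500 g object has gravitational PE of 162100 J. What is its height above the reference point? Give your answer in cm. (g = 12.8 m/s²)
Convert to SI: m = 38.5 kg, PE = 162100 J
h = PE/(mg) = 162100/(38.5·12.8) = 328.937 m = 32890 cm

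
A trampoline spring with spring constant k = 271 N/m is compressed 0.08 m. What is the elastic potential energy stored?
PE = ½kx² = ½(271)(0.08)² = 0.8672 J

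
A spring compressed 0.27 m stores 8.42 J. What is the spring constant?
k = 2·PE/x² = 2·8.42/(0.27)² = 231.0 N/m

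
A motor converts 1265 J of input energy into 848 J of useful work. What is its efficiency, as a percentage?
η = W_out/W_in = 848/1265 = 67.04%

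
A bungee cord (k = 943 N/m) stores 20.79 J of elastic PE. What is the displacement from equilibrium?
x = √(2·PE/k) = √(2·20.79/943) = 0.21 m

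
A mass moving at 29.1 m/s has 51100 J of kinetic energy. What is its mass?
m = 2·KE/v² = 2·51100/(29.1)² = 120.7 kg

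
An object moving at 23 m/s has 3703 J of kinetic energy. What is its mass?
m = 2·KE/v² = 2·3703/(23)² = 14.0 kg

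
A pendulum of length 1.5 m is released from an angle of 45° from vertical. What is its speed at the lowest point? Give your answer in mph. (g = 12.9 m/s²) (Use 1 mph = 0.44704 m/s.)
h = L(1 − cosθ) = 1.5(1 − cos45°) = 0.43934 m
v = √(2gh) = √(2·12.9·0.43934) = 3.36674 m/s = 7.531 mph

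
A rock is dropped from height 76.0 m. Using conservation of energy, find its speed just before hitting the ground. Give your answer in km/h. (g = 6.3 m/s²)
mgh = ½mv² ⇒ v = √(2gh) = √(2·6.3·76.0) = 30.9451 m/s = 111.4 km/h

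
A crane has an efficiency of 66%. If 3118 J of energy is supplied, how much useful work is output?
W_out = η·W_in = 0.66·3118 = 2057.88 J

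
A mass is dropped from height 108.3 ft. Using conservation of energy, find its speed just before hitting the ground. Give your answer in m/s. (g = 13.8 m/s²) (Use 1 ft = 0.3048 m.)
Convert to SI: h = 33.0098 m
mgh = ½mv² ⇒ v = √(2gh) = √(2·13.8·33.0098) = 30.18 m/s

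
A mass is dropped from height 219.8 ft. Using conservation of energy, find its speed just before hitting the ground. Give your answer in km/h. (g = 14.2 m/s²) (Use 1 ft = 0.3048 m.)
Convert to SI: h = 66.995 m
mgh = ½mv² ⇒ v = √(2gh) = √(2·14.2·66.995) = 43.6195 m/s = 157.0 km/h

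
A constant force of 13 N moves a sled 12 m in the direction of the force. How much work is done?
W = F·d = (13)(12) = 156.0 J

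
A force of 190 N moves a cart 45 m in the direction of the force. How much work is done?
W = F·d = (190)(45) = 8550 J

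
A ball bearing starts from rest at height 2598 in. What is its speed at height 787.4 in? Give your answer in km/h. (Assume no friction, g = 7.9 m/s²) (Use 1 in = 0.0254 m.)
Convert to SI: h₁−h₂ = 45.9892 m
mgh₁ = mgh₂ + ½mv² ⇒ v = √(2g(h₁−h₂)) = √(2·7.9·45.9892) = 26.9561 m/s = 97.04 km/h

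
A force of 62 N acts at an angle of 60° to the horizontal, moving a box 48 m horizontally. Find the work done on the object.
W = F·d·cosθ = (62)(48)cos(60°) = 1488 J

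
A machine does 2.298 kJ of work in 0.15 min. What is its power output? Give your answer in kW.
Convert to SI: W = 2298.0 J, t = 9.0 s
P = W/t = 2298.0/9.0 = 255.333 W = 0.2553 kW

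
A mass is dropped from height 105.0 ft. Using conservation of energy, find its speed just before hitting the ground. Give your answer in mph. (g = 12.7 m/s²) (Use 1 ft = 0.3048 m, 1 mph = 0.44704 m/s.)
Convert to SI: h = 32.004 m
mgh = ½mv² ⇒ v = √(2gh) = √(2·12.7·32.004) = 28.5114 m/s = 63.78 mph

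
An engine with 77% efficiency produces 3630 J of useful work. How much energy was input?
W_in = W_out/η = 3630/0.77 = 4714 J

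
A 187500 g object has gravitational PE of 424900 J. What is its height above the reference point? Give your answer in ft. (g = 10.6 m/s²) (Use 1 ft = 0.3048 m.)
Convert to SI: m = 187.5 kg, PE = 424900 J
h = PE/(mg) = 424900/(187.5·10.6) = 213.786 m = 701.4 ft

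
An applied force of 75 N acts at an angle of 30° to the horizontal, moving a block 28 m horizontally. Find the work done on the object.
W = F·d·cosθ = (75)(28)cos(30°) = 1819 J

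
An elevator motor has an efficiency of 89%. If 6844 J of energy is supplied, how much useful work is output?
W_out = η·W_in = 0.89·6844 = 6091.16 J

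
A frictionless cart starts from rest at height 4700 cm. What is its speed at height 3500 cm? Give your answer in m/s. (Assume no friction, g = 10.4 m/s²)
Convert to SI: h₁−h₂ = 12.0 m
mgh₁ = mgh₂ + ½mv² ⇒ v = √(2g(h₁−h₂)) = √(2·10.4·12.0) = 15.8 m/s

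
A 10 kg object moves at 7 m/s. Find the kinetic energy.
KE = ½mv² = ½(10)(7)² = 245.0 J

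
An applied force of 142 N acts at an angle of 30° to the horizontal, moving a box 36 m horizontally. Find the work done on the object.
W = F·d·cosθ = (142)(36)cos(30°) = 4427 J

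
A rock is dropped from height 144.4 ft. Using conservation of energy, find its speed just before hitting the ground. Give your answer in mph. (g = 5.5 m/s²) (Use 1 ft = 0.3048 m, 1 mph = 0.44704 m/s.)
Convert to SI: h = 44.0131 m
mgh = ½mv² ⇒ v = √(2gh) = √(2·5.5·44.0131) = 22.0033 m/s = 49.22 mph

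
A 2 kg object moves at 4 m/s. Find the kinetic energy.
KE = ½mv² = ½(2)(4)² = 16.0 J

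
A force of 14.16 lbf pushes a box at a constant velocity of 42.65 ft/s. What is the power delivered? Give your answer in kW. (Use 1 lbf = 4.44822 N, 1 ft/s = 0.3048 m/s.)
Convert to SI: F = 62.9868 N, v = 12.9997 m/s
P = Fv = (62.9868)(12.9997) = 818.811 W = 0.8188 kW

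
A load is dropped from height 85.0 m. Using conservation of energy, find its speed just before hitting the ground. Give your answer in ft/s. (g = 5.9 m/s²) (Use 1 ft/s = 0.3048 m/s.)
mgh = ½mv² ⇒ v = √(2gh) = √(2·5.9·85.0) = 31.6702 m/s = 103.9 ft/s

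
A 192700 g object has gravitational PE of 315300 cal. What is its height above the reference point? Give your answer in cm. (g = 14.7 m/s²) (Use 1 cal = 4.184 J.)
Convert to SI: m = 192.7 kg, PE = 1319220 J
h = PE/(mg) = 1319220/(192.7·14.7) = 465.711 m = 46570 cm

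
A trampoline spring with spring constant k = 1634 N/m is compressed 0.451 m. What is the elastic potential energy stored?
PE = ½kx² = ½(1634)(0.451)² = 166.2 J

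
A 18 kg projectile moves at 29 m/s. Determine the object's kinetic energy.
KE = ½mv² = ½(18)(29)² = 7569.0 J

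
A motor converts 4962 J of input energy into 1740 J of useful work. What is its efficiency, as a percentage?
η = W_out/W_in = 1740/4962 = 35.07%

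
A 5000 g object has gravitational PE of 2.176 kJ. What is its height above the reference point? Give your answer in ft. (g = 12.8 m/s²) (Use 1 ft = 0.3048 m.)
Convert to SI: m = 5.0 kg, PE = 2176.0 J
h = PE/(mg) = 2176.0/(5.0·12.8) = 34.0 m = 111.5 ft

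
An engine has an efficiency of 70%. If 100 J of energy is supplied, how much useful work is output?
W_out = η·W_in = 0.7·100 = 70.0 J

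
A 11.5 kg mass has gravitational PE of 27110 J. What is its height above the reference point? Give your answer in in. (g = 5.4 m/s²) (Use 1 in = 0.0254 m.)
h = PE/(mg) = 27110.0/(11.5·5.4) = 436.554 m = 17190 in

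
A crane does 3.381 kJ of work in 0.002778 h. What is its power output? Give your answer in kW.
Convert to SI: W = 3381.0 J, t = 10.0008 s
P = W/t = 3381.0/10.0008 = 338.073 W = 0.3381 kW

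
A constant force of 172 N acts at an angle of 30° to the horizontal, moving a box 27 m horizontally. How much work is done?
W = F·d·cosθ = (172)(27)cos(30°) = 4022 J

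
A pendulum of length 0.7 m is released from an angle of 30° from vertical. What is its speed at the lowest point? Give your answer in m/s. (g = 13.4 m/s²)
h = L(1 − cosθ) = 0.7(1 − cos30°) = 0.0937822 m
v = √(2gh) = √(2·13.4·0.0937822) = 1.585 m/s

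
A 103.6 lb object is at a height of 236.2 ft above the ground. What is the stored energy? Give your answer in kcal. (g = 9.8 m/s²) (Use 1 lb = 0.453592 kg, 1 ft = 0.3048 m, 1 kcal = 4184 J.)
Convert to SI: m = 46.9921 kg, h = 71.9938 m
PE = mgh = (46.9921)(9.8)(71.9938) = 33154.8 J = 7.924 kcal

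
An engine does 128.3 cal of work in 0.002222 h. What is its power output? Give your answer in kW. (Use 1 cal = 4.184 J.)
Convert to SI: W = 536.807 J, t = 7.9992 s
P = W/t = 536.807/7.9992 = 67.1076 W = 0.06711 kW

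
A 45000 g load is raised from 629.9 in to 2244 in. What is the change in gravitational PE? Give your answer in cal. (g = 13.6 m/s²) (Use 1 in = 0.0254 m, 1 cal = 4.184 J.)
Convert to SI: m = 45.0 kg, Δh = 40.9981 m
ΔPE = mgΔh = (45.0)(13.6)(40.9981) = 25090.9 J = 5997 cal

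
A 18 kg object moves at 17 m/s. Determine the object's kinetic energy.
KE = ½mv² = ½(18)(17)² = 2601.0 J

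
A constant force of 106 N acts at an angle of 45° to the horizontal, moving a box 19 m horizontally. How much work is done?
W = F·d·cosθ = (106)(19)cos(45°) = 1424 J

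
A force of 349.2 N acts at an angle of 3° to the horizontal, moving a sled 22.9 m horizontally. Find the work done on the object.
W = F·d·cosθ = (349.2)(22.9)cos(3°) = 7986 J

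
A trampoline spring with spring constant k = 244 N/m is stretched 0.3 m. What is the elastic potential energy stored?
PE = ½kx² = ½(244)(0.3)² = 10.98 J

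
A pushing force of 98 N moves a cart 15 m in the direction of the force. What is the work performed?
W = F·d = (98)(15) = 1470 J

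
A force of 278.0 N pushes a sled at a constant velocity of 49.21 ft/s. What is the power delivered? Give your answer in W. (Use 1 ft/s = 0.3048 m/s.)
Convert to SI: F = 278.0 N, v = 14.9992 m/s
P = Fv = (278.0)(14.9992) = 4170 W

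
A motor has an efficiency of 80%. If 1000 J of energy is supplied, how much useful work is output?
W_out = η·W_in = 0.8·1000 = 800.0 J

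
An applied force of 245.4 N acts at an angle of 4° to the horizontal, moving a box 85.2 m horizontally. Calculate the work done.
W = F·d·cosθ = (245.4)(85.2)cos(4°) = 20860 J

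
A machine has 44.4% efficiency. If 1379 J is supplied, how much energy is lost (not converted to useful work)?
W_lost = W_in(1 − η) = 1379·(1 − 0.444) = 766.7 J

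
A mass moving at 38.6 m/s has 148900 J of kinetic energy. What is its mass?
m = 2·KE/v² = 2·148900/(38.6)² = 199.9 kg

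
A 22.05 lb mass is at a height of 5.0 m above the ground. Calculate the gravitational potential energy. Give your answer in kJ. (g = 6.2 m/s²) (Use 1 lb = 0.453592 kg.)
Convert to SI: m = 10.0017 kg, h = 5.0 m
PE = mgh = (10.0017)(6.2)(5.0) = 310.053 J = 0.3101 kJ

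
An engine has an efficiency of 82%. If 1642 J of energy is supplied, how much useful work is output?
W_out = η·W_in = 0.82·1642 = 1346.44 J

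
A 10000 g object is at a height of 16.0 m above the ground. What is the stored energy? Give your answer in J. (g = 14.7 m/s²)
Convert to SI: m = 10.0 kg, h = 16.0 m
PE = mgh = (10.0)(14.7)(16.0) = 2352 J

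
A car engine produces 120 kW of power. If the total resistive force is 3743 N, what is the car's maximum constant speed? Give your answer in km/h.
P = Fv ⇒ v = P/F = 120000 W/3743.0 N = 32.0598 m/s = 115.4 km/h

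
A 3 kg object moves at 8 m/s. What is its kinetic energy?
KE = ½mv² = ½(3)(8)² = 96.0 J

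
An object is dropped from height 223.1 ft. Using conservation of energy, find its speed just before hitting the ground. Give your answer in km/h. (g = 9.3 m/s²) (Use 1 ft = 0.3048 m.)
Convert to SI: h = 68.0009 m
mgh = ½mv² ⇒ v = √(2gh) = √(2·9.3·68.0009) = 35.5643 m/s = 128.0 km/h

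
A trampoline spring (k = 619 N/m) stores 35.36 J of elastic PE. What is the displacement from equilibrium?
x = √(2·PE/k) = √(2·35.36/619) = 0.338 m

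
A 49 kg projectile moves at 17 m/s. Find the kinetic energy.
KE = ½mv² = ½(49)(17)² = 7080.5 J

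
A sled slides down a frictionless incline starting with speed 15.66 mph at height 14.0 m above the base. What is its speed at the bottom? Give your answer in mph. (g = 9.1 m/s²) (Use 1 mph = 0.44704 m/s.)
Convert to SI: v₀ = 7.00065 m/s, h = 14.0 m
½mv₀² + mgh = ½mv² ⇒ v = √(v₀² + 2gh) = √(7.00065² + 2·9.1·14.0) = 17.4301 m/s = 38.99 mph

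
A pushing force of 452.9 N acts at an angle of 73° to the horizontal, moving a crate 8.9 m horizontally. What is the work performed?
W = F·d·cosθ = (452.9)(8.9)cos(73°) = 1178 J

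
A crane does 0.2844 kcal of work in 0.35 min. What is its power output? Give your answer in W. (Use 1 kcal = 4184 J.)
Convert to SI: W = 1189.93 J, t = 21.0 s
P = W/t = 1189.93/21.0 = 56.66 W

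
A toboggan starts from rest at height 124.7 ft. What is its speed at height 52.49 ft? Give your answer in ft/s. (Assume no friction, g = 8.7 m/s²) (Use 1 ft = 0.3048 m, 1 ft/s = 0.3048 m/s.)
Convert to SI: h₁−h₂ = 22.0096 m
mgh₁ = mgh₂ + ½mv² ⇒ v = √(2g(h₁−h₂)) = √(2·8.7·22.0096) = 19.5695 m/s = 64.2 ft/s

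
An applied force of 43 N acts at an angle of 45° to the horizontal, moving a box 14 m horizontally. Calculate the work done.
W = F·d·cosθ = (43)(14)cos(45°) = 425.7 J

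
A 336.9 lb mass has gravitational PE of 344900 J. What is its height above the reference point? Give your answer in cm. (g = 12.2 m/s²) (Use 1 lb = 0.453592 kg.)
Convert to SI: m = 152.815 kg, PE = 344900 J
h = PE/(mg) = 344900/(152.815·12.2) = 184.998 m = 18500 cm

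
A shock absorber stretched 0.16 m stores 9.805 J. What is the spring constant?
k = 2·PE/x² = 2·9.805/(0.16)² = 766.0 N/m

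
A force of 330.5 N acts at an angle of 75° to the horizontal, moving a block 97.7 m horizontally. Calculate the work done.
W = F·d·cosθ = (330.5)(97.7)cos(75°) = 8357 J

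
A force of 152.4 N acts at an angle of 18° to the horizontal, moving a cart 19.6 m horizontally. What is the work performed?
W = F·d·cosθ = (152.4)(19.6)cos(18°) = 2841 J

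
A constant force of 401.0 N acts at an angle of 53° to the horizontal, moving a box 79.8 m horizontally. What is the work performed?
W = F·d·cosθ = (401.0)(79.8)cos(53°) = 19260 J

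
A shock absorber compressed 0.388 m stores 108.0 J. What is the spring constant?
k = 2·PE/x² = 2·108.0/(0.388)² = 1435 N/m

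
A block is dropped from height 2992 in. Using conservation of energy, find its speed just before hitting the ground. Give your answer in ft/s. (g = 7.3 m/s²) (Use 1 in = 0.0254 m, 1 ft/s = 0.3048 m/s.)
Convert to SI: h = 75.9968 m
mgh = ½mv² ⇒ v = √(2gh) = √(2·7.3·75.9968) = 33.31 m/s = 109.3 ft/s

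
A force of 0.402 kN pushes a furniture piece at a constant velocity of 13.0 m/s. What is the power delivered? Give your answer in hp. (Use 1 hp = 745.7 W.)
Convert to SI: F = 402.0 N, v = 13.0 m/s
P = Fv = (402.0)(13.0) = 5226.0 W = 7.008 hp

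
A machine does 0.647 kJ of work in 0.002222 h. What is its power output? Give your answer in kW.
Convert to SI: W = 647.0 J, t = 7.9992 s
P = W/t = 647.0/7.9992 = 80.8831 W = 0.08088 kW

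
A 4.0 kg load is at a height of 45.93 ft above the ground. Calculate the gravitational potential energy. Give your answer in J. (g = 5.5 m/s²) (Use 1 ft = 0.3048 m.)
Convert to SI: m = 4.0 kg, h = 13.9995 m
PE = mgh = (4.0)(5.5)(13.9995) = 308.0 J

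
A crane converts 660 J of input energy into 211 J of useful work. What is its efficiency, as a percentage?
η = W_out/W_in = 211/660 = 31.97%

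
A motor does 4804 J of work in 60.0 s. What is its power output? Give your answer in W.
P = W/t = 4804.0/60.0 = 80.07 W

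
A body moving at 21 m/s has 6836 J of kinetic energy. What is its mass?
m = 2·KE/v² = 2·6836/(21)² = 31.0 kg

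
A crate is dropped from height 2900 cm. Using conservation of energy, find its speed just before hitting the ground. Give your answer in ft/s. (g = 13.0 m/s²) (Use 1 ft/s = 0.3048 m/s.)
Convert to SI: h = 29.0 m
mgh = ½mv² ⇒ v = √(2gh) = √(2·13.0·29.0) = 27.4591 m/s = 90.09 ft/s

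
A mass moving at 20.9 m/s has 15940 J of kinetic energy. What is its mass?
m = 2·KE/v² = 2·15940/(20.9)² = 72.98 kg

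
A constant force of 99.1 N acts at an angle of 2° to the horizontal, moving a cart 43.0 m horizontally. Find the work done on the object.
W = F·d·cosθ = (99.1)(43.0)cos(2°) = 4259 J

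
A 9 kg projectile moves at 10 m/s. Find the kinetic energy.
KE = ½mv² = ½(9)(10)² = 450.0 J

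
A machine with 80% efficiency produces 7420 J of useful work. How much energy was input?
W_in = W_out/η = 7420/0.8 = 9275 J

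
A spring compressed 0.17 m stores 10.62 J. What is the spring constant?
k = 2·PE/x² = 2·10.62/(0.17)² = 734.9 N/m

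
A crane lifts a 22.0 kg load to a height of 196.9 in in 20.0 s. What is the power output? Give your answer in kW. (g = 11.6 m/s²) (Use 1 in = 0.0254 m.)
Convert to SI: m = 22.0 kg, h = 5.00126 m, t = 20.0 s
P = mgh/t = (22.0)(11.6)(5.00126)/20.0 = 63.8161 W = 0.06382 kW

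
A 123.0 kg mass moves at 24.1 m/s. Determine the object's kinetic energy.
KE = ½mv² = ½(123.0)(24.1)² = 35720 J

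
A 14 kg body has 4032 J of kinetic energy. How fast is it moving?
v = √(2·KE/m) = √(2·4032/14) = 24.0 m/s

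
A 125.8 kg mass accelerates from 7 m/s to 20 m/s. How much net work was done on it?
W = ΔKE = ½m(v₂² − v₁²) = ½(125.8)(20² − 7²) = 22077.9 J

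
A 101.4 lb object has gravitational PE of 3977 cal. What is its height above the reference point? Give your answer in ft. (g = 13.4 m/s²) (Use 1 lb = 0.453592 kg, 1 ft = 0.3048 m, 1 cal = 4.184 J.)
Convert to SI: m = 45.9942 kg, PE = 16639.8 J
h = PE/(mg) = 16639.8/(45.9942·13.4) = 26.9985 m = 88.58 ft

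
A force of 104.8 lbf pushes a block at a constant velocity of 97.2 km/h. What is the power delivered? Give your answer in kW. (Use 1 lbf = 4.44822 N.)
Convert to SI: F = 466.173 N, v = 27.0 m/s
P = Fv = (466.173)(27.0) = 12586.7 W = 12.59 kW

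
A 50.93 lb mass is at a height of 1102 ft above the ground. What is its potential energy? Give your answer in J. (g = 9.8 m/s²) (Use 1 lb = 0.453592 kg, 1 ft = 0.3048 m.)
Convert to SI: m = 23.1014 kg, h = 335.89 m
PE = mgh = (23.1014)(9.8)(335.89) = 76040 J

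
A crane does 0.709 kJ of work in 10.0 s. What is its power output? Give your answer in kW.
Convert to SI: W = 709.0 J, t = 10.0 s
P = W/t = 709.0/10.0 = 70.9 W = 0.0709 kW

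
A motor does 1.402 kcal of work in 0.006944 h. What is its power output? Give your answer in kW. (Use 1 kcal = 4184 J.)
Convert to SI: W = 5865.97 J, t = 24.9984 s
P = W/t = 5865.97/24.9984 = 234.654 W = 0.2347 kW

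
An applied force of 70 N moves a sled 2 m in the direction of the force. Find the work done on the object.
W = F·d = (70)(2) = 140.0 J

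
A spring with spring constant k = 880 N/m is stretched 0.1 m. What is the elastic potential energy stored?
PE = ½kx² = ½(880)(0.1)² = 4.4 J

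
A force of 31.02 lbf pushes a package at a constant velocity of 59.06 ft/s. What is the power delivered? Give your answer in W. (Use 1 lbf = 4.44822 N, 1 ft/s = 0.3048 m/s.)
Convert to SI: F = 137.984 N, v = 18.0015 m/s
P = Fv = (137.984)(18.0015) = 2484 W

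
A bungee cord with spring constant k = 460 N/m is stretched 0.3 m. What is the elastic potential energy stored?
PE = ½kx² = ½(460)(0.3)² = 20.7 J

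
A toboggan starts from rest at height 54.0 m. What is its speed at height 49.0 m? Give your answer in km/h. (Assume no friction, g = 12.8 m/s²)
mgh₁ = mgh₂ + ½mv² ⇒ v = √(2g(h₁−h₂)) = √(2·12.8·5.0) = 11.3137 m/s = 40.73 km/h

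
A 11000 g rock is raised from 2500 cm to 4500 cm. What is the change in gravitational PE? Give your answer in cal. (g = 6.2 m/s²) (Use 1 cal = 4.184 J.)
Convert to SI: m = 11.0 kg, Δh = 20.0 m
ΔPE = mgΔh = (11.0)(6.2)(20.0) = 1364.0 J = 326.0 cal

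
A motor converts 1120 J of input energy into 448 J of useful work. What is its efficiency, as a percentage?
η = W_out/W_in = 448/1120 = 40.0%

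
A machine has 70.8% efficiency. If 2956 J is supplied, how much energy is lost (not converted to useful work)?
W_lost = W_in(1 − η) = 2956·(1 − 0.708) = 863.2 J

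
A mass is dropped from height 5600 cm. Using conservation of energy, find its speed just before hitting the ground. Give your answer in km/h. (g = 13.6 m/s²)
Convert to SI: h = 56.0 m
mgh = ½mv² ⇒ v = √(2gh) = √(2·13.6·56.0) = 39.0282 m/s = 140.5 km/h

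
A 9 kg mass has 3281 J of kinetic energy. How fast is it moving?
v = √(2·KE/m) = √(2·3281/9) = 27.0 m/s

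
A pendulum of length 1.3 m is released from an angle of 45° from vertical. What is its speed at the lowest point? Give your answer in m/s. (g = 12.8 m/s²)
h = L(1 − cosθ) = 1.3(1 − cos45°) = 0.380761 m
v = √(2gh) = √(2·12.8·0.380761) = 3.122 m/s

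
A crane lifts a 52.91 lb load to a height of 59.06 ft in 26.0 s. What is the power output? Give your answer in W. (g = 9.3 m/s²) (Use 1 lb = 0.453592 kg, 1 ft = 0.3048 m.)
Convert to SI: m = 23.9996 kg, h = 18.0015 m, t = 26.0 s
P = mgh/t = (23.9996)(9.3)(18.0015)/26.0 = 154.5 W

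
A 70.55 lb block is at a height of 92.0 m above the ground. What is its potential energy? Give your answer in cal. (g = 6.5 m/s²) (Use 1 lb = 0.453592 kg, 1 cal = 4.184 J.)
Convert to SI: m = 32.0009 kg, h = 92.0 m
PE = mgh = (32.0009)(6.5)(92.0) = 19136.5 J = 4574 cal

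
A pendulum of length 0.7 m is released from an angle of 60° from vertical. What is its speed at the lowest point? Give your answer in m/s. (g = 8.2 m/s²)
h = L(1 − cosθ) = 0.7(1 − cos60°) = 0.35 m
v = √(2gh) = √(2·8.2·0.35) = 2.396 m/s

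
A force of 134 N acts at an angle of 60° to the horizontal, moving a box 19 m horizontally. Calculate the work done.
W = F·d·cosθ = (134)(19)cos(60°) = 1273 J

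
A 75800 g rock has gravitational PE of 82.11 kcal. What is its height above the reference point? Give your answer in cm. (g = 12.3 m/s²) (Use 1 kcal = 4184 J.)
Convert to SI: m = 75.8 kg, PE = 343548 J
h = PE/(mg) = 343548/(75.8·12.3) = 368.48 m = 36850 cm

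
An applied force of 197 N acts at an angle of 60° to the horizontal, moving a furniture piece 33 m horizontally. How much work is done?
W = F·d·cosθ = (197)(33)cos(60°) = 3251 J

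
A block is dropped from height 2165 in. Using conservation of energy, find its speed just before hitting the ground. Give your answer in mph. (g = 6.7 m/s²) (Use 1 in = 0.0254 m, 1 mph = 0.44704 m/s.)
Convert to SI: h = 54.991 m
mgh = ½mv² ⇒ v = √(2gh) = √(2·6.7·54.991) = 27.1455 m/s = 60.72 mph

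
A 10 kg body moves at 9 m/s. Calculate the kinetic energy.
KE = ½mv² = ½(10)(9)² = 405.0 J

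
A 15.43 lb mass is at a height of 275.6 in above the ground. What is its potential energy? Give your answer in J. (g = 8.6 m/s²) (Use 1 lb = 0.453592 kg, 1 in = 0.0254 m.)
Convert to SI: m = 6.99892 kg, h = 7.00024 m
PE = mgh = (6.99892)(8.6)(7.00024) = 421.3 J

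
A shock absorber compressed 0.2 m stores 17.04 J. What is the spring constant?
k = 2·PE/x² = 2·17.04/(0.2)² = 852.0 N/m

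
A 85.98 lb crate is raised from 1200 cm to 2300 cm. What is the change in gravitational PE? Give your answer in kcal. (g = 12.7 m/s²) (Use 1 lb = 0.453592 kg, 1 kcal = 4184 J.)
Convert to SI: m = 38.9998 kg, Δh = 11.0 m
ΔPE = mgΔh = (38.9998)(12.7)(11.0) = 5448.28 J = 1.302 kcal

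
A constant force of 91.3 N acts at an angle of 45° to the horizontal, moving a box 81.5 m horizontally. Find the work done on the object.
W = F·d·cosθ = (91.3)(81.5)cos(45°) = 5262 J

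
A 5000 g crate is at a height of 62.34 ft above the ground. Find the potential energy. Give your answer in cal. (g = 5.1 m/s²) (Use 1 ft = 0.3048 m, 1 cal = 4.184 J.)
Convert to SI: m = 5.0 kg, h = 19.0012 m
PE = mgh = (5.0)(5.1)(19.0012) = 484.531 J = 115.8 cal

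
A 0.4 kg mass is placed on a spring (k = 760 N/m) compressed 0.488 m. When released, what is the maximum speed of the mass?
½kx² = ½mv² ⇒ v = x√(k/m) = (0.488)√(760/0.4) = 21.27 m/s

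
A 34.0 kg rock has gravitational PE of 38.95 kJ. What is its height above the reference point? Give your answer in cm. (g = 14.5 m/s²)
Convert to SI: m = 34.0 kg, PE = 38950.0 J
h = PE/(mg) = 38950.0/(34.0·14.5) = 79.0061 m = 7901 cm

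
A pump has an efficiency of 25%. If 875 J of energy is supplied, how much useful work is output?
W_out = η·W_in = 0.25·875 = 218.75 J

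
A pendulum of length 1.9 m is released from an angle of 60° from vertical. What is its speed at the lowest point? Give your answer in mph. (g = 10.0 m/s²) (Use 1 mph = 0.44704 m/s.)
h = L(1 − cosθ) = 1.9(1 − cos60°) = 0.95 m
v = √(2gh) = √(2·10.0·0.95) = 4.3589 m/s = 9.751 mph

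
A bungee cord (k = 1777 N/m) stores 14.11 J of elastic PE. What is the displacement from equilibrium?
x = √(2·PE/k) = √(2·14.11/1777) = 0.126 m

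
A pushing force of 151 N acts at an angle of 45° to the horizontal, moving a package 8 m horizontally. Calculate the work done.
W = F·d·cosθ = (151)(8)cos(45°) = 854.2 J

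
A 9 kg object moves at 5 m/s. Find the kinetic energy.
KE = ½mv² = ½(9)(5)² = 112.5 J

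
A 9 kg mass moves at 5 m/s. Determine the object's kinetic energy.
KE = ½mv² = ½(9)(5)² = 112.5 J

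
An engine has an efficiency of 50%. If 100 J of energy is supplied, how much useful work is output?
W_out = η·W_in = 0.5·100 = 50.0 J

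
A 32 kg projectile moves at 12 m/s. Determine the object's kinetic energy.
KE = ½mv² = ½(32)(12)² = 2304.0 J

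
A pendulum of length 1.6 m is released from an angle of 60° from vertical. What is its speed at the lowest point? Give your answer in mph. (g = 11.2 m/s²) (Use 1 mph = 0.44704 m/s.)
h = L(1 − cosθ) = 1.6(1 − cos60°) = 0.8 m
v = √(2gh) = √(2·11.2·0.8) = 4.2332 m/s = 9.469 mph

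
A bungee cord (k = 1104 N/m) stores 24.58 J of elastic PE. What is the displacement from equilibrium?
x = √(2·PE/k) = √(2·24.58/1104) = 0.211 m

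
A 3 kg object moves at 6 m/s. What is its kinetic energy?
KE = ½mv² = ½(3)(6)² = 54.0 J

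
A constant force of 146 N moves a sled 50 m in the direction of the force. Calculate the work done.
W = F·d = (146)(50) = 7300 J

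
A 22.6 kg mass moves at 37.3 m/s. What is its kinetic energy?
KE = ½mv² = ½(22.6)(37.3)² = 15720 J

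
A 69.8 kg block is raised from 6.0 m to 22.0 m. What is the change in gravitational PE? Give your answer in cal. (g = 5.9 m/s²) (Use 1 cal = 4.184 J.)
ΔPE = mgΔh = (69.8)(5.9)(16.0) = 6589.12 J = 1575 cal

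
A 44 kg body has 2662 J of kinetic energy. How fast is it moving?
v = √(2·KE/m) = √(2·2662/44) = 11.0 m/s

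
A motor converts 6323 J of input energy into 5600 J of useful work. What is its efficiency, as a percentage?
η = W_out/W_in = 5600/6323 = 88.57%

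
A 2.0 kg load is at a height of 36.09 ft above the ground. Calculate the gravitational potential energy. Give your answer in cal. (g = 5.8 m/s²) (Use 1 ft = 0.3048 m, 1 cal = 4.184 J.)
Convert to SI: m = 2.0 kg, h = 11.0002 m
PE = mgh = (2.0)(5.8)(11.0002) = 127.603 J = 30.5 cal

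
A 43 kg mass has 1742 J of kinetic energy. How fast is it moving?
v = √(2·KE/m) = √(2·1742/43) = 9.001 m/s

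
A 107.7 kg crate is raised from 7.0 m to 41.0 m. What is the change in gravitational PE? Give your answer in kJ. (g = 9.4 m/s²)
ΔPE = mgΔh = (107.7)(9.4)(34.0) = 34420.9 J = 34.42 kJ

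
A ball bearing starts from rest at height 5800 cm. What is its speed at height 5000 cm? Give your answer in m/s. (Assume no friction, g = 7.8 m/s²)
Convert to SI: h₁−h₂ = 8.0 m
mgh₁ = mgh₂ + ½mv² ⇒ v = √(2g(h₁−h₂)) = √(2·7.8·8.0) = 11.17 m/s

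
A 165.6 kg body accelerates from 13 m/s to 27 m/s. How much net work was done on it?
W = ΔKE = ½m(v₂² − v₁²) = ½(165.6)(27² − 13²) = 46368.0 J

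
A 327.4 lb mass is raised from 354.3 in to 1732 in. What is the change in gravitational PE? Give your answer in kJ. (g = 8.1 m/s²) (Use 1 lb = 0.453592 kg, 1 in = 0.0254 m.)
Convert to SI: m = 148.506 kg, Δh = 34.9936 m
ΔPE = mgΔh = (148.506)(8.1)(34.9936) = 42093.7 J = 42.09 kJ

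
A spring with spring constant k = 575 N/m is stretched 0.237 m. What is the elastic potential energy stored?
PE = ½kx² = ½(575)(0.237)² = 16.15 J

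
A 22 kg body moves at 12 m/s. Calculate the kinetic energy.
KE = ½mv² = ½(22)(12)² = 1584.0 J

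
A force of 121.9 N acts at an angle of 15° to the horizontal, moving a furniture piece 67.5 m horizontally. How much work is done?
W = F·d·cosθ = (121.9)(67.5)cos(15°) = 7948 J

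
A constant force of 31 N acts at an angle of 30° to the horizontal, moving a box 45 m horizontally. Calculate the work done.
W = F·d·cosθ = (31)(45)cos(30°) = 1208 J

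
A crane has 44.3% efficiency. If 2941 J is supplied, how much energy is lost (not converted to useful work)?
W_lost = W_in(1 − η) = 2941·(1 − 0.443) = 1638 J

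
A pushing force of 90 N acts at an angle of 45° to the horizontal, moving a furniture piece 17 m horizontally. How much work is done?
W = F·d·cosθ = (90)(17)cos(45°) = 1082 J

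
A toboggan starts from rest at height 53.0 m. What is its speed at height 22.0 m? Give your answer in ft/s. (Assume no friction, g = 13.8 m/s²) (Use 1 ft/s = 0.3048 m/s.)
mgh₁ = mgh₂ + ½mv² ⇒ v = √(2g(h₁−h₂)) = √(2·13.8·31.0) = 29.2506 m/s = 95.97 ft/s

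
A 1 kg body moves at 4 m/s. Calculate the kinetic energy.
KE = ½mv² = ½(1)(4)² = 8.0 J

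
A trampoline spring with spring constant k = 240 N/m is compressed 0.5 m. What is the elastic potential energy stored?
PE = ½kx² = ½(240)(0.5)² = 30.0 J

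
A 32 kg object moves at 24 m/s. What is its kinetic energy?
KE = ½mv² = ½(32)(24)² = 9216.0 J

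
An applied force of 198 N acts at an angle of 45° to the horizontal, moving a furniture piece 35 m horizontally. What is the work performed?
W = F·d·cosθ = (198)(35)cos(45°) = 4900 J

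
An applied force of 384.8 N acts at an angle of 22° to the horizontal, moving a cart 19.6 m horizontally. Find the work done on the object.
W = F·d·cosθ = (384.8)(19.6)cos(22°) = 6993 J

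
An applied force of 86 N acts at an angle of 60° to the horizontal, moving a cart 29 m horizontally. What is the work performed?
W = F·d·cosθ = (86)(29)cos(60°) = 1247 J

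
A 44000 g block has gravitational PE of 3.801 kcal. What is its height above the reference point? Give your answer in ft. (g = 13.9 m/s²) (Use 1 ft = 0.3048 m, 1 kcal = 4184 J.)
Convert to SI: m = 44.0 kg, PE = 15903.4 J
h = PE/(mg) = 15903.4/(44.0·13.9) = 26.0029 m = 85.31 ft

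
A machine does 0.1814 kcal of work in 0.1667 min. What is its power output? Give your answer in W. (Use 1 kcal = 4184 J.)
Convert to SI: W = 758.978 J, t = 10.002 s
P = W/t = 758.978/10.002 = 75.88 W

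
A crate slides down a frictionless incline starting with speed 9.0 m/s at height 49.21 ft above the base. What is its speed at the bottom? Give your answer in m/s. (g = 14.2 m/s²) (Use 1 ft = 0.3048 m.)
Convert to SI: v₀ = 9.0 m/s, h = 14.9992 m
½mv₀² + mgh = ½mv² ⇒ v = √(v₀² + 2gh) = √(9.0² + 2·14.2·14.9992) = 22.52 m/s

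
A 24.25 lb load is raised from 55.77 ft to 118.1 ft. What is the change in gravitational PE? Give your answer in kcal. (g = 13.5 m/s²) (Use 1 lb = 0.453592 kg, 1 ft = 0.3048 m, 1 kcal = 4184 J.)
Convert to SI: m = 10.9996 kg, Δh = 18.9982 m
ΔPE = mgΔh = (10.9996)(13.5)(18.9982) = 2821.13 J = 0.6743 kcal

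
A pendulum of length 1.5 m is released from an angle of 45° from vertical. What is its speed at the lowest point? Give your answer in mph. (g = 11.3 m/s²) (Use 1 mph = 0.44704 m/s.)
h = L(1 − cosθ) = 1.5(1 − cos45°) = 0.43934 m
v = √(2gh) = √(2·11.3·0.43934) = 3.15104 m/s = 7.049 mph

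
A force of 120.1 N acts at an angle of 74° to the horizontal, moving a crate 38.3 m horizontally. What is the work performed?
W = F·d·cosθ = (120.1)(38.3)cos(74°) = 1268 J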